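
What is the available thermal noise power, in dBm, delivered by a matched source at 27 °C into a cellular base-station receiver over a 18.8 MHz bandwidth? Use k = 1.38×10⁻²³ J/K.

−101.1 dBm

T = 27 °C + 273.15 = 300.15 K
P_n = kTB = 1.38×10⁻²³ × 300.15 × 1.88×10⁷ = 7.79×10⁻¹⁴ W
In dBm: 10 log₁₀(7.79×10⁻¹⁴ / 10⁻³) = −101.1 dBm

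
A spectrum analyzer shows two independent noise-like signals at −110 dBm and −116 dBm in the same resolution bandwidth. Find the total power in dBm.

−109.0 dBm

Convert to linear, add, convert back:
P₁ = 1.00×10⁻¹⁴ W, P₂ = 2.51×10⁻¹⁵ W
P_tot = 1.25×10⁻¹⁴ W → 10 log₁₀(P_tot / 10⁻³) = −109.0 dBm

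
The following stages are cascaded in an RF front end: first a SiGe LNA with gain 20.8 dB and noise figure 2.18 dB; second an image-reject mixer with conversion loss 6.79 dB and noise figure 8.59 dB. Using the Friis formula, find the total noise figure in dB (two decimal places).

2.31 dB

Convert to linear (a loss of L dB is a gain of −L dB): F_i = 10^(NF_i/10), G_i = 10^(G_i,dB/10)
  Stage 1: F_1 = 10^(2.18/10) = 1.652, G_1 = 10^(20.8/10) = 120.2
  Stage 2: F_2 = 10^(8.59/10) = 7.228, G_2 = 10^(−6.79/10) = 0.2094
Friis cascade:
  F = 1.652 + (7.228 − 1)/120.2 = 1.704
NF = 10 log₁₀(1.704) = 2.31 dB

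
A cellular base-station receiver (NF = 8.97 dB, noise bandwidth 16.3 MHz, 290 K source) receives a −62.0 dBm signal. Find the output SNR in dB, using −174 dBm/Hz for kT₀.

Noise floor: N = −174 + 10 log₁₀(B) + NF
10 log₁₀(1.63×10⁷) = 72.12 dB
N = −174 + 72.12 + 8.97 = −92.91 dBm
SNR = P_sig − N = −62.0 − (−92.91) = 30.91 dB → 30.9 dB

30.9 dB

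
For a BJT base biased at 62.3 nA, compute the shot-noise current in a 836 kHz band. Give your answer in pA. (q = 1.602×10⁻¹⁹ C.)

129 pA

I_n = √(2qI·B)
2qI·B = 2 × 1.602×10⁻¹⁹ × 6.23×10⁻⁸ × 8.36×10⁵ = 1.67×10⁻²⁰ A²
I_n = √(1.67×10⁻²⁰) = 1.29×10⁻¹⁰ A = 129 pA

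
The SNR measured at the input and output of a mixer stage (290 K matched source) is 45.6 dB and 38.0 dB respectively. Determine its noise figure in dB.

NF (dB) = SNR_in(dB) − SNR_out(dB) when the source is at T₀
NF = 45.6 − 38.0 = 7.6 dB

7.6 dB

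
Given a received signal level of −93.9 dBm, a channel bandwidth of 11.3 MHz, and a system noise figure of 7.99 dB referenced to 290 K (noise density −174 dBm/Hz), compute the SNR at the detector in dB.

Noise floor: N = −174 + 10 log₁₀(B) + NF
10 log₁₀(1.13×10⁷) = 70.53 dB
N = −174 + 70.53 + 7.99 = −95.48 dBm
SNR = P_sig − N = −93.9 − (−95.48) = 1.58 dB → 1.6 dB

1.6 dB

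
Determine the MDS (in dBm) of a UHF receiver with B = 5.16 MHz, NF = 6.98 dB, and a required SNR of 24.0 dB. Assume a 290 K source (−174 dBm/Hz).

Sensitivity = −174 + 10 log₁₀(B) + NF + SNR_min
= −174 + 67.13 + 6.98 + 24.0
= −75.89 dBm → −75.9 dBm

−75.9 dBm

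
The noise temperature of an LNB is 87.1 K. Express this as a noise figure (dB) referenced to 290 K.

F = 1 + T_e/T₀ = 1 + 87.1/290 = 1.30034
NF = 10 log₁₀(1.30034) = 1.14 dB

1.14 dB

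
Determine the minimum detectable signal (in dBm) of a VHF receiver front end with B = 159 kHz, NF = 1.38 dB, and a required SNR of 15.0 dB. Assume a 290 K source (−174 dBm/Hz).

−105.6 dBm

Sensitivity = −174 + 10 log₁₀(B) + NF + SNR_min
= −174 + 52.01 + 1.38 + 15.0
= −105.61 dBm → −105.6 dBm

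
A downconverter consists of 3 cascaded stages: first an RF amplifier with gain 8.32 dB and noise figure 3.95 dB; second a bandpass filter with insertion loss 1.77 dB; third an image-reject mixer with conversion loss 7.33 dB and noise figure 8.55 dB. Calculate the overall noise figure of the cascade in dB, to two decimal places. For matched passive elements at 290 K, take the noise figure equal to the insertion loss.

Convert to linear (a loss of L dB is a gain of −L dB): F_i = 10^(NF_i/10), G_i = 10^(G_i,dB/10)
  Stage 1: F_1 = 10^(3.95/10) = 2.483, G_1 = 10^(8.32/10) = 6.792
  Stage 2: F_2 = 10^(1.77/10) = 1.503, G_2 = 10^(−1.77/10) = 0.6653
  Stage 3: F_3 = 10^(8.55/10) = 7.161, G_3 = 10^(−7.33/10) = 0.1849
Friis cascade:
  F = 2.483 + (1.503 − 1)/6.792 + (7.161 − 1)/4.519 = 3.921
NF = 10 log₁₀(3.921) = 5.93 dB

5.93 dB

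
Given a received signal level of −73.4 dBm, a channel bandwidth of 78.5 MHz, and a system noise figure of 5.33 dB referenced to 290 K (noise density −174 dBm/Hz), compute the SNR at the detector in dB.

Noise floor: N = −174 + 10 log₁₀(B) + NF
10 log₁₀(7.85×10⁷) = 78.95 dB
N = −174 + 78.95 + 5.33 = −89.72 dBm
SNR = P_sig − N = −73.4 − (−89.72) = 16.32 dB → 16.3 dB

16.3 dB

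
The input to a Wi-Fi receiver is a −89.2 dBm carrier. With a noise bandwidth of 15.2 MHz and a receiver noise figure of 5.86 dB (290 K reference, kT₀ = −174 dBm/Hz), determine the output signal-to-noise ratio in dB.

7.1 dB

Noise floor: N = −174 + 10 log₁₀(B) + NF
10 log₁₀(1.52×10⁷) = 71.82 dB
N = −174 + 71.82 + 5.86 = −96.32 dBm
SNR = P_sig − N = −89.2 − (−96.32) = 7.12 dB → 7.1 dB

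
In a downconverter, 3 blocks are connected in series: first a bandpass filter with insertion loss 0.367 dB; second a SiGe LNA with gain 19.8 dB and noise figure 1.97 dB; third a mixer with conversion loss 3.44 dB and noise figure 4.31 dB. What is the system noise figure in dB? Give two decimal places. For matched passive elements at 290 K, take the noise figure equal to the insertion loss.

Convert to linear (a loss of L dB is a gain of −L dB): F_i = 10^(NF_i/10), G_i = 10^(G_i,dB/10)
  Stage 1: F_1 = 10^(0.367/10) = 1.088, G_1 = 10^(−0.367/10) = 0.9190
  Stage 2: F_2 = 10^(1.97/10) = 1.574, G_2 = 10^(19.8/10) = 95.50
  Stage 3: F_3 = 10^(4.31/10) = 2.698, G_3 = 10^(−3.44/10) = 0.4529
Friis cascade:
  F = 1.088 + (1.574 − 1)/0.9190 + (2.698 − 1)/87.76 = 1.732
NF = 10 log₁₀(1.732) = 2.39 dB

2.39 dB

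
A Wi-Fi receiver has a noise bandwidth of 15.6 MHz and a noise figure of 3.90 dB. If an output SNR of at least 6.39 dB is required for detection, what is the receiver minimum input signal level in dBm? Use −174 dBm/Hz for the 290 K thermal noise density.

Sensitivity = −174 + 10 log₁₀(B) + NF + SNR_min
= −174 + 71.93 + 3.90 + 6.39
= −91.78 dBm → −91.8 dBm

−91.8 dBm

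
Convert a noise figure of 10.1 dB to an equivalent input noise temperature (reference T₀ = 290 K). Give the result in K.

F = 10^(10.1/10) = 10.2329
T_e = (F − 1)·T₀ = (10.2329 − 1) × 290 = 2678 K

2678 K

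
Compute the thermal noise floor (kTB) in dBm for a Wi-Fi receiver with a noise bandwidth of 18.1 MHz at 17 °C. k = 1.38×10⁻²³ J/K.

−101.4 dBm

T = 17 °C + 273.15 = 290.15 K
P_n = kTB = 1.38×10⁻²³ × 290.15 × 1.81×10⁷ = 7.25×10⁻¹⁴ W
In dBm: 10 log₁₀(7.25×10⁻¹⁴ / 10⁻³) = −101.4 dBm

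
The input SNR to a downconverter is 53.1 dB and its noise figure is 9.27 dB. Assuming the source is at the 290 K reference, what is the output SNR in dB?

By definition F = SNR_in/SNR_out, so in dB: SNR_out = SNR_in − NF
SNR_out = 53.1 − 9.27 = 43.83 dB

43.83 dB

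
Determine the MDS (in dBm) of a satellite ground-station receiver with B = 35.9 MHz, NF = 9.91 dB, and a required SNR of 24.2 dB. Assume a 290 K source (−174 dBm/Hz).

−64.3 dBm

Sensitivity = −174 + 10 log₁₀(B) + NF + SNR_min
= −174 + 75.55 + 9.91 + 24.2
= −64.34 dBm → −64.3 dBm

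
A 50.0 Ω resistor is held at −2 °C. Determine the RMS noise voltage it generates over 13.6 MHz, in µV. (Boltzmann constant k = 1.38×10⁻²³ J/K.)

T = −2 °C + 273.15 = 271.15 K
V_n = √(4kTRB)
4kTRB = 4 × 1.38×10⁻²³ × 271.15 × 5.00×10¹ × 1.36×10⁷ = 1.02×10⁻¹¹ V²
V_n = √(1.02×10⁻¹¹) = 3.19×10⁻⁶ V = 3.19 µV

3.19 µV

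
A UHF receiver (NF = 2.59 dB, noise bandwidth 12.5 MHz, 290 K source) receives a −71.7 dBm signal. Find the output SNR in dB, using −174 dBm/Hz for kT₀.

Noise floor: N = −174 + 10 log₁₀(B) + NF
10 log₁₀(1.25×10⁷) = 70.97 dB
N = −174 + 70.97 + 2.59 = −100.44 dBm
SNR = P_sig − N = −71.7 − (−100.44) = 28.74 dB → 28.7 dB

28.7 dB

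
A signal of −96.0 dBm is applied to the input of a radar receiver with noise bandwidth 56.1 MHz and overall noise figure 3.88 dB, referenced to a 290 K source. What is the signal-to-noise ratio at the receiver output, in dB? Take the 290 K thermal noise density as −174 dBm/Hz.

−3.4 dB

Noise floor: N = −174 + 10 log₁₀(B) + NF
10 log₁₀(5.61×10⁷) = 77.49 dB
N = −174 + 77.49 + 3.88 = −92.63 dBm
SNR = P_sig − N = −96.0 − (−92.63) = −3.37 dB → −3.4 dB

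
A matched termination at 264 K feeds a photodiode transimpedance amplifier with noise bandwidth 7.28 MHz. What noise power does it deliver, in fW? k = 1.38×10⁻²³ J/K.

P_n = kTB = 1.38×10⁻²³ × 264 × 7.28×10⁶ = 2.65×10⁻¹⁴ W = 26.5 fW

26.5 fW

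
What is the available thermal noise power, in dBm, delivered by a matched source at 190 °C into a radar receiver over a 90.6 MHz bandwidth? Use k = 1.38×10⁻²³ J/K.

T = 190 °C + 273.15 = 463.15 K
P_n = kTB = 1.38×10⁻²³ × 463.15 × 9.06×10⁷ = 5.79×10⁻¹³ W
In dBm: 10 log₁₀(5.79×10⁻¹³ / 10⁻³) = −92.4 dBm

−92.4 dBm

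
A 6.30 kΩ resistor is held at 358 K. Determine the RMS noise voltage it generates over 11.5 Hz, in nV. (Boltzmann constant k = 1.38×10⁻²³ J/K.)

37.8 nV

V_n = √(4kTRB)
4kTRB = 4 × 1.38×10⁻²³ × 358 × 6.30×10³ × 1.15×10¹ = 1.43×10⁻¹⁵ V²
V_n = √(1.43×10⁻¹⁵) = 3.78×10⁻⁸ V = 37.8 nV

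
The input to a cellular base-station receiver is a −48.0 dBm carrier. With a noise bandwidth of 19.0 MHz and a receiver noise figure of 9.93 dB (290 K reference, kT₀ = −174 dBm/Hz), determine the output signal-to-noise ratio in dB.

Noise floor: N = −174 + 10 log₁₀(B) + NF
10 log₁₀(1.90×10⁷) = 72.79 dB
N = −174 + 72.79 + 9.93 = −91.28 dBm
SNR = P_sig − N = −48.0 − (−91.28) = 43.28 dB → 43.3 dB

43.3 dB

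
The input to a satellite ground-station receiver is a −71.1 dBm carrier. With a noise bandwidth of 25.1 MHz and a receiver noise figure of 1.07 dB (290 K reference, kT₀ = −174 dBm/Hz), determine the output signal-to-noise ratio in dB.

27.8 dB

Noise floor: N = −174 + 10 log₁₀(B) + NF
10 log₁₀(2.51×10⁷) = 74 dB
N = −174 + 74 + 1.07 = −98.93 dBm
SNR = P_sig − N = −71.1 − (−98.93) = 27.83 dB → 27.8 dB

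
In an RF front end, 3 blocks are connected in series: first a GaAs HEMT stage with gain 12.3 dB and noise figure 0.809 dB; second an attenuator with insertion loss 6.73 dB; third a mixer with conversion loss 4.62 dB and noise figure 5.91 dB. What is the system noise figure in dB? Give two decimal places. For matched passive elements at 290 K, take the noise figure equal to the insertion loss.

3.48 dB

Convert to linear (a loss of L dB is a gain of −L dB): F_i = 10^(NF_i/10), G_i = 10^(G_i,dB/10)
  Stage 1: F_1 = 10^(0.809/10) = 1.205, G_1 = 10^(12.3/10) = 16.98
  Stage 2: F_2 = 10^(6.73/10) = 4.710, G_2 = 10^(−6.73/10) = 0.2123
  Stage 3: F_3 = 10^(5.91/10) = 3.899, G_3 = 10^(−4.62/10) = 0.3451
Friis cascade:
  F = 1.205 + (4.710 − 1)/16.98 + (3.899 − 1)/3.606 = 2.227
NF = 10 log₁₀(2.227) = 3.48 dB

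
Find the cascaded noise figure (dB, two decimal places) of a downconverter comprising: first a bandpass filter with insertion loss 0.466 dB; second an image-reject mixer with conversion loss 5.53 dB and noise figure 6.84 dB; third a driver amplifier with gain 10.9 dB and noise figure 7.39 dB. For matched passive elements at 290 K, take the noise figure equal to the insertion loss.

Convert to linear (a loss of L dB is a gain of −L dB): F_i = 10^(NF_i/10), G_i = 10^(G_i,dB/10)
  Stage 1: F_1 = 10^(0.466/10) = 1.113, G_1 = 10^(−0.466/10) = 0.8983
  Stage 2: F_2 = 10^(6.84/10) = 4.831, G_2 = 10^(−5.53/10) = 0.2799
  Stage 3: F_3 = 10^(7.39/10) = 5.483, G_3 = 10^(10.9/10) = 12.30
Friis cascade:
  F = 1.113 + (4.831 − 1)/0.8983 + (5.483 − 1)/0.2514 = 23.21
NF = 10 log₁₀(23.21) = 13.66 dB

13.66 dB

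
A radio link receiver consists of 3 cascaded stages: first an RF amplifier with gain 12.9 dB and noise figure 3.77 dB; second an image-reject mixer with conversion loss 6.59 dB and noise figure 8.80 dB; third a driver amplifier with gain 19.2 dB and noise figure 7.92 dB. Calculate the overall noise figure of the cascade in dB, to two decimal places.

5.95 dB

Convert to linear (a loss of L dB is a gain of −L dB): F_i = 10^(NF_i/10), G_i = 10^(G_i,dB/10)
  Stage 1: F_1 = 10^(3.77/10) = 2.382, G_1 = 10^(12.9/10) = 19.50
  Stage 2: F_2 = 10^(8.80/10) = 7.586, G_2 = 10^(−6.59/10) = 0.2193
  Stage 3: F_3 = 10^(7.92/10) = 6.194, G_3 = 10^(19.2/10) = 83.18
Friis cascade:
  F = 2.382 + (7.586 − 1)/19.50 + (6.194 − 1)/4.276 = 3.935
NF = 10 log₁₀(3.935) = 5.95 dB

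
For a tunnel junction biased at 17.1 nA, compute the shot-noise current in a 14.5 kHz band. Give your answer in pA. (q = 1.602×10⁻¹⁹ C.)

8.91 pA

I_n = √(2qI·B)
2qI·B = 2 × 1.602×10⁻¹⁹ × 1.71×10⁻⁸ × 1.45×10⁴ = 7.94×10⁻²³ A²
I_n = √(7.94×10⁻²³) = 8.91×10⁻¹² A = 8.91 pA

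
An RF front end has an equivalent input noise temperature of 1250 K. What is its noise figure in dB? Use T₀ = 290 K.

F = 1 + T_e/T₀ = 1 + 1250/290 = 5.31034
NF = 10 log₁₀(5.31034) = 7.25 dB

7.25 dB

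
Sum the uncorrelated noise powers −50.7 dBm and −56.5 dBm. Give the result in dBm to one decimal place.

−49.7 dBm

Convert to linear, add, convert back:
P₁ = 8.51×10⁻⁹ W, P₂ = 2.24×10⁻⁹ W
P_tot = 1.08×10⁻⁸ W → 10 log₁₀(P_tot / 10⁻³) = −49.7 dBm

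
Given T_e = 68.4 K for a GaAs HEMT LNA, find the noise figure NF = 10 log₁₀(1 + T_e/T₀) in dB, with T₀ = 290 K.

F = 1 + T_e/T₀ = 1 + 68.4/290 = 1.23586
NF = 10 log₁₀(1.23586) = 0.920 dB

0.920 dB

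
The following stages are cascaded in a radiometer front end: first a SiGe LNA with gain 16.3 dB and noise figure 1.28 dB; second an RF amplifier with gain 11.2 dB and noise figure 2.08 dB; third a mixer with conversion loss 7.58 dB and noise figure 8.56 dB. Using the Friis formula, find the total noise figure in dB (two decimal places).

Convert to linear (a loss of L dB is a gain of −L dB): F_i = 10^(NF_i/10), G_i = 10^(G_i,dB/10)
  Stage 1: F_1 = 10^(1.28/10) = 1.343, G_1 = 10^(16.3/10) = 42.66
  Stage 2: F_2 = 10^(2.08/10) = 1.614, G_2 = 10^(11.2/10) = 13.18
  Stage 3: F_3 = 10^(8.56/10) = 7.178, G_3 = 10^(−7.58/10) = 0.1746
Friis cascade:
  F = 1.343 + (1.614 − 1)/42.66 + (7.178 − 1)/562.3 = 1.368
NF = 10 log₁₀(1.368) = 1.36 dB

1.36 dB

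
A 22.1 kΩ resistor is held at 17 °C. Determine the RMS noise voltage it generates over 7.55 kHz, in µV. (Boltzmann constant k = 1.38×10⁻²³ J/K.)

1.63 µV

T = 17 °C + 273.15 = 290.15 K
V_n = √(4kTRB)
4kTRB = 4 × 1.38×10⁻²³ × 290.15 × 2.21×10⁴ × 7.55×10³ = 2.67×10⁻¹² V²
V_n = √(2.67×10⁻¹²) = 1.63×10⁻⁶ V = 1.63 µV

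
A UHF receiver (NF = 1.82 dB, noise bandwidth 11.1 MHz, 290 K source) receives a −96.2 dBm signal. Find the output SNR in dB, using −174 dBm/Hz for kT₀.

Noise floor: N = −174 + 10 log₁₀(B) + NF
10 log₁₀(1.11×10⁷) = 70.45 dB
N = −174 + 70.45 + 1.82 = −101.73 dBm
SNR = P_sig − N = −96.2 − (−101.73) = 5.53 dB → 5.5 dB

5.5 dB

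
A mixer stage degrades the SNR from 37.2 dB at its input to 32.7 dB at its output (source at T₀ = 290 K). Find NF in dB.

NF (dB) = SNR_in(dB) − SNR_out(dB) when the source is at T₀
NF = 37.2 − 32.7 = 4.5 dB

4.5 dB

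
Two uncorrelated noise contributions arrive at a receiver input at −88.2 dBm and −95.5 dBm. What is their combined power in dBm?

−87.5 dBm

Convert to linear, add, convert back:
P₁ = 1.51×10⁻¹² W, P₂ = 2.82×10⁻¹³ W
P_tot = 1.80×10⁻¹² W → 10 log₁₀(P_tot / 10⁻³) = −87.5 dBm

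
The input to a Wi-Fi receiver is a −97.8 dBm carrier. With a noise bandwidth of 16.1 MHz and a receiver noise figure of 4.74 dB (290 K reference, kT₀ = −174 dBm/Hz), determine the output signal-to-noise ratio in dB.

−0.6 dB

Noise floor: N = −174 + 10 log₁₀(B) + NF
10 log₁₀(1.61×10⁷) = 72.07 dB
N = −174 + 72.07 + 4.74 = −97.19 dBm
SNR = P_sig − N = −97.8 − (−97.19) = −0.61 dB → −0.6 dB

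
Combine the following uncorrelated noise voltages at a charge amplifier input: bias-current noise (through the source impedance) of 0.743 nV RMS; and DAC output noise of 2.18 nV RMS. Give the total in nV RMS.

2.30 nV

Uncorrelated sources add in power (mean-square): V_tot = √(ΣV_i²)
V_tot = √[(7.43×10⁻¹⁰)² + (2.18×10⁻⁹)²] = 2.30×10⁻⁹ V = 2.30 nV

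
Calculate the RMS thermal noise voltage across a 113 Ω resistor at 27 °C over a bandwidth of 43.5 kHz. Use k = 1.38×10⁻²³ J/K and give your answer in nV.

285 nV

T = 27 °C + 273.15 = 300.15 K
V_n = √(4kTRB)
4kTRB = 4 × 1.38×10⁻²³ × 300.15 × 1.13×10² × 4.35×10⁴ = 8.14×10⁻¹⁴ V²
V_n = √(8.14×10⁻¹⁴) = 2.85×10⁻⁷ V = 285 nV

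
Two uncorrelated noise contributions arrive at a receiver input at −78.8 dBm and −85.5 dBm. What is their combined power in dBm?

−78.0 dBm

Convert to linear, add, convert back:
P₁ = 1.32×10⁻¹¹ W, P₂ = 2.82×10⁻¹² W
P_tot = 1.60×10⁻¹¹ W → 10 log₁₀(P_tot / 10⁻³) = −78.0 dBm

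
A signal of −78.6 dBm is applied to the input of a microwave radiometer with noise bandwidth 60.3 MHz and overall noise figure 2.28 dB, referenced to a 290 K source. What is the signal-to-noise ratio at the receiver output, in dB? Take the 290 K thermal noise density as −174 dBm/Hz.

Noise floor: N = −174 + 10 log₁₀(B) + NF
10 log₁₀(6.03×10⁷) = 77.8 dB
N = −174 + 77.8 + 2.28 = −93.92 dBm
SNR = P_sig − N = −78.6 − (−93.92) = 15.32 dB → 15.3 dB

15.3 dB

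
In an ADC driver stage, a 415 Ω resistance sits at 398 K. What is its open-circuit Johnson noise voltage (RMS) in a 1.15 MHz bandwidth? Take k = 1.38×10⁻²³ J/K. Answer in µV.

3.24 µV

V_n = √(4kTRB)
4kTRB = 4 × 1.38×10⁻²³ × 398 × 4.15×10² × 1.15×10⁶ = 1.05×10⁻¹¹ V²
V_n = √(1.05×10⁻¹¹) = 3.24×10⁻⁶ V = 3.24 µV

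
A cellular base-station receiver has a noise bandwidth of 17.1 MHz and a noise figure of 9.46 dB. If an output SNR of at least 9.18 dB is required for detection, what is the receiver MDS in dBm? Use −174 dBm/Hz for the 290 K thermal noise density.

−83.0 dBm

Sensitivity = −174 + 10 log₁₀(B) + NF + SNR_min
= −174 + 72.33 + 9.46 + 9.18
= −83.03 dBm → −83.0 dBm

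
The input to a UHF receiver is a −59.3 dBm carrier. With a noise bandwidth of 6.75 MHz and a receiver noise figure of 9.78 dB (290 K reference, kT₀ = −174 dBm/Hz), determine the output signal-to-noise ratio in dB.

Noise floor: N = −174 + 10 log₁₀(B) + NF
10 log₁₀(6.75×10⁶) = 68.29 dB
N = −174 + 68.29 + 9.78 = −95.93 dBm
SNR = P_sig − N = −59.3 − (−95.93) = 36.63 dB → 36.6 dB

36.6 dB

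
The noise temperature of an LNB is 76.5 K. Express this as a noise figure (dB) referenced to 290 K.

F = 1 + T_e/T₀ = 1 + 76.5/290 = 1.26379
NF = 10 log₁₀(1.26379) = 1.02 dB

1.02 dB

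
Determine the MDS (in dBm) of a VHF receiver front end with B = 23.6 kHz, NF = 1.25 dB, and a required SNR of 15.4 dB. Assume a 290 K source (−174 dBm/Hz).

Sensitivity = −174 + 10 log₁₀(B) + NF + SNR_min
= −174 + 43.73 + 1.25 + 15.4
= −113.62 dBm → −113.6 dBm

−113.6 dBm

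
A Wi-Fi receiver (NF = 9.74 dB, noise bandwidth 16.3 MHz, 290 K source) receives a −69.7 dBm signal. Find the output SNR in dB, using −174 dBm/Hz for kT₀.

Noise floor: N = −174 + 10 log₁₀(B) + NF
10 log₁₀(1.63×10⁷) = 72.12 dB
N = −174 + 72.12 + 9.74 = −92.14 dBm
SNR = P_sig − N = −69.7 − (−92.14) = 22.44 dB → 22.4 dB

22.4 dB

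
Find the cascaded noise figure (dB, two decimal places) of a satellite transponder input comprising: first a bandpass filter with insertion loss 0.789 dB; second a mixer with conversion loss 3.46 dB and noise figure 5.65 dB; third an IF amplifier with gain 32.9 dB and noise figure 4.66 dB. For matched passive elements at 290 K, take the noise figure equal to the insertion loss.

Convert to linear (a loss of L dB is a gain of −L dB): F_i = 10^(NF_i/10), G_i = 10^(G_i,dB/10)
  Stage 1: F_1 = 10^(0.789/10) = 1.199, G_1 = 10^(−0.789/10) = 0.8339
  Stage 2: F_2 = 10^(5.65/10) = 3.673, G_2 = 10^(−3.46/10) = 0.4508
  Stage 3: F_3 = 10^(4.66/10) = 2.924, G_3 = 10^(32.9/10) = 1950
Friis cascade:
  F = 1.199 + (3.673 − 1)/0.8339 + (2.924 − 1)/0.3759 = 9.523
NF = 10 log₁₀(9.523) = 9.79 dB

9.79 dB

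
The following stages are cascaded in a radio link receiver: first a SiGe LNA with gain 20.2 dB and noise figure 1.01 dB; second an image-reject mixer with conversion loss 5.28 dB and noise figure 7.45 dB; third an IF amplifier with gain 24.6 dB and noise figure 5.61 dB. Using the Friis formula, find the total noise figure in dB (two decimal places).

1.43 dB

Convert to linear (a loss of L dB is a gain of −L dB): F_i = 10^(NF_i/10), G_i = 10^(G_i,dB/10)
  Stage 1: F_1 = 10^(1.01/10) = 1.262, G_1 = 10^(20.2/10) = 104.7
  Stage 2: F_2 = 10^(7.45/10) = 5.559, G_2 = 10^(−5.28/10) = 0.2965
  Stage 3: F_3 = 10^(5.61/10) = 3.639, G_3 = 10^(24.6/10) = 288.4
Friis cascade:
  F = 1.262 + (5.559 − 1)/104.7 + (3.639 − 1)/31.05 = 1.390
NF = 10 log₁₀(1.390) = 1.43 dB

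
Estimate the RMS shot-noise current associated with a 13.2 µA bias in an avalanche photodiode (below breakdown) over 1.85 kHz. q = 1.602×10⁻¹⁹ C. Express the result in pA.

88.5 pA

I_n = √(2qI·B)
2qI·B = 2 × 1.602×10⁻¹⁹ × 1.32×10⁻⁵ × 1.85×10³ = 7.82×10⁻²¹ A²
I_n = √(7.82×10⁻²¹) = 8.85×10⁻¹¹ A = 88.5 pA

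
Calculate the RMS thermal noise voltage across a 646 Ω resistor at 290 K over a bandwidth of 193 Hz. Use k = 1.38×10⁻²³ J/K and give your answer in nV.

44.7 nV

V_n = √(4kTRB)
4kTRB = 4 × 1.38×10⁻²³ × 290 × 6.46×10² × 1.93×10² = 2.00×10⁻¹⁵ V²
V_n = √(2.00×10⁻¹⁵) = 4.47×10⁻⁸ V = 44.7 nV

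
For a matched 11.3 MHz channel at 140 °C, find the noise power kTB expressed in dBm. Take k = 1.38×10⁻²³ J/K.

T = 140 °C + 273.15 = 413.15 K
P_n = kTB = 1.38×10⁻²³ × 413.15 × 1.13×10⁷ = 6.44×10⁻¹⁴ W
In dBm: 10 log₁₀(6.44×10⁻¹⁴ / 10⁻³) = −101.9 dBm

−101.9 dBm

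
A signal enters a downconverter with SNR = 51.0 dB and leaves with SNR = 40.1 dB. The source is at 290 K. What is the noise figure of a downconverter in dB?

10.9 dB

NF (dB) = SNR_in(dB) − SNR_out(dB) when the source is at T₀
NF = 51.0 − 40.1 = 10.9 dB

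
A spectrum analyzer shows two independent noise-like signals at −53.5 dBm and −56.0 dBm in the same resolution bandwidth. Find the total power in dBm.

Convert to linear, add, convert back:
P₁ = 4.47×10⁻⁹ W, P₂ = 2.51×10⁻⁹ W
P_tot = 6.98×10⁻⁹ W → 10 log₁₀(P_tot / 10⁻³) = −51.6 dBm

−51.6 dBm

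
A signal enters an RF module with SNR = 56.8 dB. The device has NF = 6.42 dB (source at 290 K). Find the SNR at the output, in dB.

50.38 dB

By definition F = SNR_in/SNR_out, so in dB: SNR_out = SNR_in − NF
SNR_out = 56.8 − 6.42 = 50.38 dB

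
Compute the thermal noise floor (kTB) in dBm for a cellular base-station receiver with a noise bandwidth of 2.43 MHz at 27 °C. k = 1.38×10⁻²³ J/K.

T = 27 °C + 273.15 = 300.15 K
P_n = kTB = 1.38×10⁻²³ × 300.15 × 2.43×10⁶ = 1.01×10⁻¹⁴ W
In dBm: 10 log₁₀(1.01×10⁻¹⁴ / 10⁻³) = −110.0 dBm

−110.0 dBm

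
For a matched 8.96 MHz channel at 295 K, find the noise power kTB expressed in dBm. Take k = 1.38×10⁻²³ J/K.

P_n = kTB = 1.38×10⁻²³ × 295 × 8.96×10⁶ = 3.65×10⁻¹⁴ W
In dBm: 10 log₁₀(3.65×10⁻¹⁴ / 10⁻³) = −104.4 dBm

−104.4 dBm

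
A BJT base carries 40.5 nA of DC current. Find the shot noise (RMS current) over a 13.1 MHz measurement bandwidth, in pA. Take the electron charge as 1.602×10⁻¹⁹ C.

I_n = √(2qI·B)
2qI·B = 2 × 1.602×10⁻¹⁹ × 4.05×10⁻⁸ × 1.31×10⁷ = 1.70×10⁻¹⁹ A²
I_n = √(1.70×10⁻¹⁹) = 4.12×10⁻¹⁰ A = 412 pA

412 pA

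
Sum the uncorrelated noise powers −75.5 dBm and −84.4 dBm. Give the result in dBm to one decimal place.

Convert to linear, add, convert back:
P₁ = 2.82×10⁻¹¹ W, P₂ = 3.63×10⁻¹² W
P_tot = 3.18×10⁻¹¹ W → 10 log₁₀(P_tot / 10⁻³) = −75.0 dBm

−75.0 dBm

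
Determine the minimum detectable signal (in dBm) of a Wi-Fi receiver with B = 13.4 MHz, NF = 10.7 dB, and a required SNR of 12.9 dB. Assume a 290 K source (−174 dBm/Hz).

−79.1 dBm

Sensitivity = −174 + 10 log₁₀(B) + NF + SNR_min
= −174 + 71.27 + 10.7 + 12.9
= −79.13 dBm → −79.1 dBm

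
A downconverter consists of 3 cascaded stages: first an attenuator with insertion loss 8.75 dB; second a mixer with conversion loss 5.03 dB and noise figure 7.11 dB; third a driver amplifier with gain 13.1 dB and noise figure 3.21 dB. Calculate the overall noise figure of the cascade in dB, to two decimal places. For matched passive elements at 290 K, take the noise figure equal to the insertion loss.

Convert to linear (a loss of L dB is a gain of −L dB): F_i = 10^(NF_i/10), G_i = 10^(G_i,dB/10)
  Stage 1: F_1 = 10^(8.75/10) = 7.499, G_1 = 10^(−8.75/10) = 0.1334
  Stage 2: F_2 = 10^(7.11/10) = 5.140, G_2 = 10^(−5.03/10) = 0.3141
  Stage 3: F_3 = 10^(3.21/10) = 2.094, G_3 = 10^(13.1/10) = 20.42
Friis cascade:
  F = 7.499 + (5.140 − 1)/0.1334 + (2.094 − 1)/0.04188 = 64.67
NF = 10 log₁₀(64.67) = 18.11 dB

18.11 dB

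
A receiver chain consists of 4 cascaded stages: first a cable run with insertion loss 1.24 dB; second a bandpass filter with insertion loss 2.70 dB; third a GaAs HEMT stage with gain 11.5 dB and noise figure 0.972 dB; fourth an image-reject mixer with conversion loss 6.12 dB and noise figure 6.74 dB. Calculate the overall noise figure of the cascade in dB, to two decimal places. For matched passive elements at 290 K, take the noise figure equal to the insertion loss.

5.74 dB

Convert to linear (a loss of L dB is a gain of −L dB): F_i = 10^(NF_i/10), G_i = 10^(G_i,dB/10)
  Stage 1: F_1 = 10^(1.24/10) = 1.330, G_1 = 10^(−1.24/10) = 0.7516
  Stage 2: F_2 = 10^(2.70/10) = 1.862, G_2 = 10^(−2.70/10) = 0.5370
  Stage 3: F_3 = 10^(0.972/10) = 1.251, G_3 = 10^(11.5/10) = 14.13
  Stage 4: F_4 = 10^(6.74/10) = 4.721, G_4 = 10^(−6.12/10) = 0.2443
Friis cascade:
  F = 1.330 + (1.862 − 1)/0.7516 + (1.251 − 1)/0.4036 + (4.721 − 1)/5.702 = 3.751
NF = 10 log₁₀(3.751) = 5.74 dB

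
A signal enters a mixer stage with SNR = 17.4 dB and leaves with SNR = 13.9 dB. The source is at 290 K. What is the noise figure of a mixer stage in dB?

NF (dB) = SNR_in(dB) − SNR_out(dB) when the source is at T₀
NF = 17.4 − 13.9 = 3.5 dB

3.5 dB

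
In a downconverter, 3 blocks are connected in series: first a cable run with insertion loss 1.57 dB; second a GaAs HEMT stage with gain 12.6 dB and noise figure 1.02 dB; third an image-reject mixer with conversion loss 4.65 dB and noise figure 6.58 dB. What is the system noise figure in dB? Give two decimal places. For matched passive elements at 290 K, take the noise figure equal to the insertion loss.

Convert to linear (a loss of L dB is a gain of −L dB): F_i = 10^(NF_i/10), G_i = 10^(G_i,dB/10)
  Stage 1: F_1 = 10^(1.57/10) = 1.435, G_1 = 10^(−1.57/10) = 0.6966
  Stage 2: F_2 = 10^(1.02/10) = 1.265, G_2 = 10^(12.6/10) = 18.20
  Stage 3: F_3 = 10^(6.58/10) = 4.550, G_3 = 10^(−4.65/10) = 0.3428
Friis cascade:
  F = 1.435 + (1.265 − 1)/0.6966 + (4.550 − 1)/12.68 = 2.096
NF = 10 log₁₀(2.096) = 3.21 dB

3.21 dB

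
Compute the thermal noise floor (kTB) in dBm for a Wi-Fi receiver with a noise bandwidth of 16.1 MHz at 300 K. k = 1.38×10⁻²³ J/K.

−101.8 dBm

P_n = kTB = 1.38×10⁻²³ × 300 × 1.61×10⁷ = 6.67×10⁻¹⁴ W
In dBm: 10 log₁₀(6.67×10⁻¹⁴ / 10⁻³) = −101.8 dBm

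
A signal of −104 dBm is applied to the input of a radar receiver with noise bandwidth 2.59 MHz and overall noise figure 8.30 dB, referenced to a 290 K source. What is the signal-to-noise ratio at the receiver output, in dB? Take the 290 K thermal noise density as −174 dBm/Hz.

−2.4 dB

Noise floor: N = −174 + 10 log₁₀(B) + NF
10 log₁₀(2.59×10⁶) = 64.13 dB
N = −174 + 64.13 + 8.30 = −101.57 dBm
SNR = P_sig − N = −104 − (−101.57) = −2.43 dB → −2.4 dB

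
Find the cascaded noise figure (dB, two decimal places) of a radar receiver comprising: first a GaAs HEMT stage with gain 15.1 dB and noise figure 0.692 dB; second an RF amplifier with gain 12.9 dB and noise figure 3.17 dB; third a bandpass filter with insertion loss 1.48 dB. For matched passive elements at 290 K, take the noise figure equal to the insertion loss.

0.82 dB

Convert to linear (a loss of L dB is a gain of −L dB): F_i = 10^(NF_i/10), G_i = 10^(G_i,dB/10)
  Stage 1: F_1 = 10^(0.692/10) = 1.173, G_1 = 10^(15.1/10) = 32.36
  Stage 2: F_2 = 10^(3.17/10) = 2.075, G_2 = 10^(12.9/10) = 19.50
  Stage 3: F_3 = 10^(1.48/10) = 1.406, G_3 = 10^(−1.48/10) = 0.7112
Friis cascade:
  F = 1.173 + (2.075 − 1)/32.36 + (1.406 − 1)/631.0 = 1.207
NF = 10 log₁₀(1.207) = 0.82 dB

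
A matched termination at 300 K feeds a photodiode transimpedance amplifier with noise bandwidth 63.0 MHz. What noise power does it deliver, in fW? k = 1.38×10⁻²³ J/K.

P_n = kTB = 1.38×10⁻²³ × 300 × 6.30×10⁷ = 2.61×10⁻¹³ W = 261 fW

261 fW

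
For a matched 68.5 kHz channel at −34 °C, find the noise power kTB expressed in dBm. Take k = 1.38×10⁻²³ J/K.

T = −34 °C + 273.15 = 239.15 K
P_n = kTB = 1.38×10⁻²³ × 239.15 × 6.85×10⁴ = 2.26×10⁻¹⁶ W
In dBm: 10 log₁₀(2.26×10⁻¹⁶ / 10⁻³) = −126.5 dBm

−126.5 dBm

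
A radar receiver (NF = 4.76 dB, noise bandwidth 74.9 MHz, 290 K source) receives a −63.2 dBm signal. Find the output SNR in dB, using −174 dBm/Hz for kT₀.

Noise floor: N = −174 + 10 log₁₀(B) + NF
10 log₁₀(7.49×10⁷) = 78.74 dB
N = −174 + 78.74 + 4.76 = −90.50 dBm
SNR = P_sig − N = −63.2 − (−90.50) = 27.30 dB → 27.3 dB

27.3 dB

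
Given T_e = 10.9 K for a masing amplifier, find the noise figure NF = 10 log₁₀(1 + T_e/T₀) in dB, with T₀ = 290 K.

F = 1 + T_e/T₀ = 1 + 10.9/290 = 1.03759
NF = 10 log₁₀(1.03759) = 0.160 dB

0.160 dB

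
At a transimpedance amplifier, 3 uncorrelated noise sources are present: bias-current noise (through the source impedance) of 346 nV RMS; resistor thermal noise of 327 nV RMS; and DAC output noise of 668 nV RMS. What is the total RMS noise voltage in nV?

820 nV

Uncorrelated sources add in power (mean-square): V_tot = √(ΣV_i²)
V_tot = √[(3.46×10⁻⁷)² + (3.27×10⁻⁷)² + (6.68×10⁻⁷)²] = 8.20×10⁻⁷ V = 820 nV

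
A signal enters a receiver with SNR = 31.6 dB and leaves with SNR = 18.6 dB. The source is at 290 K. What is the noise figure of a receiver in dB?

13.0 dB

NF (dB) = SNR_in(dB) − SNR_out(dB) when the source is at T₀
NF = 31.6 − 18.6 = 13.0 dB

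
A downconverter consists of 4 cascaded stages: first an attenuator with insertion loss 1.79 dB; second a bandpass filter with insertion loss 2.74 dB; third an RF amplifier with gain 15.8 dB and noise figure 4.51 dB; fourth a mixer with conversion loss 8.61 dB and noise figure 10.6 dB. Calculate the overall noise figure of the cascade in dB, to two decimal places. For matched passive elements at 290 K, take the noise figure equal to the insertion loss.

9.44 dB

Convert to linear (a loss of L dB is a gain of −L dB): F_i = 10^(NF_i/10), G_i = 10^(G_i,dB/10)
  Stage 1: F_1 = 10^(1.79/10) = 1.510, G_1 = 10^(−1.79/10) = 0.6622
  Stage 2: F_2 = 10^(2.74/10) = 1.879, G_2 = 10^(−2.74/10) = 0.5321
  Stage 3: F_3 = 10^(4.51/10) = 2.825, G_3 = 10^(15.8/10) = 38.02
  Stage 4: F_4 = 10^(10.6/10) = 11.48, G_4 = 10^(−8.61/10) = 0.1377
Friis cascade:
  F = 1.510 + (1.879 − 1)/0.6622 + (2.825 − 1)/0.3524 + (11.48 − 1)/13.40 = 8.799
NF = 10 log₁₀(8.799) = 9.44 dB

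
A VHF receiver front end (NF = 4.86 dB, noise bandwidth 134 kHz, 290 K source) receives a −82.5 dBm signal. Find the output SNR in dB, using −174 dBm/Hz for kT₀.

Noise floor: N = −174 + 10 log₁₀(B) + NF
10 log₁₀(1.34×10⁵) = 51.27 dB
N = −174 + 51.27 + 4.86 = −117.87 dBm
SNR = P_sig − N = −82.5 − (−117.87) = 35.37 dB → 35.4 dB

35.4 dB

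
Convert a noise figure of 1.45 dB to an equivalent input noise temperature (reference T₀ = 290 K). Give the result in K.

115 K

F = 10^(1.45/10) = 1.39637
T_e = (F − 1)·T₀ = (1.39637 − 1) × 290 = 115 K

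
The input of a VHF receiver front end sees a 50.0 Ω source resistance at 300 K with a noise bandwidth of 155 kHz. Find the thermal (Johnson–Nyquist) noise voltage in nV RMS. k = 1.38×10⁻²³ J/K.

358 nV

V_n = √(4kTRB)
4kTRB = 4 × 1.38×10⁻²³ × 300 × 5.00×10¹ × 1.55×10⁵ = 1.28×10⁻¹³ V²
V_n = √(1.28×10⁻¹³) = 3.58×10⁻⁷ V = 358 nV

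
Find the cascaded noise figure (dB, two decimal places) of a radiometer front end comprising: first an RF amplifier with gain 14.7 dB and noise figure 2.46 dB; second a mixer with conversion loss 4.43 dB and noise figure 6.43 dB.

Convert to linear (a loss of L dB is a gain of −L dB): F_i = 10^(NF_i/10), G_i = 10^(G_i,dB/10)
  Stage 1: F_1 = 10^(2.46/10) = 1.762, G_1 = 10^(14.7/10) = 29.51
  Stage 2: F_2 = 10^(6.43/10) = 4.395, G_2 = 10^(−4.43/10) = 0.3606
Friis cascade:
  F = 1.762 + (4.395 − 1)/29.51 = 1.877
NF = 10 log₁₀(1.877) = 2.73 dB

2.73 dB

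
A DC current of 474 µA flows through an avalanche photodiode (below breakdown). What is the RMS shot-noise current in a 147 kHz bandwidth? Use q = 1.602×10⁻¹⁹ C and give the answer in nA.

I_n = √(2qI·B)
2qI·B = 2 × 1.602×10⁻¹⁹ × 4.74×10⁻⁴ × 1.47×10⁵ = 2.23×10⁻¹⁷ A²
I_n = √(2.23×10⁻¹⁷) = 4.72×10⁻⁹ A = 4.72 nA

4.72 nA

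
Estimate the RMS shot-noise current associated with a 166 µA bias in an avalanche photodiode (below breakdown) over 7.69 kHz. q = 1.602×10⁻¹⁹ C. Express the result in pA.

640 pA

I_n = √(2qI·B)
2qI·B = 2 × 1.602×10⁻¹⁹ × 1.66×10⁻⁴ × 7.69×10³ = 4.09×10⁻¹⁹ A²
I_n = √(4.09×10⁻¹⁹) = 6.40×10⁻¹⁰ A = 640 pA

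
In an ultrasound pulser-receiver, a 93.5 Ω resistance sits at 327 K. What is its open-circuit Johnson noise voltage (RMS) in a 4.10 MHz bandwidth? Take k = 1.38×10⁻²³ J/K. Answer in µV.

2.63 µV

V_n = √(4kTRB)
4kTRB = 4 × 1.38×10⁻²³ × 327 × 9.35×10¹ × 4.10×10⁶ = 6.92×10⁻¹² V²
V_n = √(6.92×10⁻¹²) = 2.63×10⁻⁶ V = 2.63 µV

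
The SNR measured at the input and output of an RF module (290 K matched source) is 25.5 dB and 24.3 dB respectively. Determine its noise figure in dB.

1.2 dB

NF (dB) = SNR_in(dB) − SNR_out(dB) when the source is at T₀
NF = 25.5 − 24.3 = 1.2 dB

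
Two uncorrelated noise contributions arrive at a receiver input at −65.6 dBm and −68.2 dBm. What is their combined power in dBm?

Convert to linear, add, convert back:
P₁ = 2.75×10⁻¹⁰ W, P₂ = 1.51×10⁻¹⁰ W
P_tot = 4.27×10⁻¹⁰ W → 10 log₁₀(P_tot / 10⁻³) = −63.7 dBm

−63.7 dBm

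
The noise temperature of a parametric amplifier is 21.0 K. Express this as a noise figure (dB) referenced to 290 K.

F = 1 + T_e/T₀ = 1 + 21.0/290 = 1.07241
NF = 10 log₁₀(1.07241) = 0.304 dB

0.304 dB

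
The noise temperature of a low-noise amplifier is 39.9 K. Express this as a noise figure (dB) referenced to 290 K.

0.560 dB

F = 1 + T_e/T₀ = 1 + 39.9/290 = 1.13759
NF = 10 log₁₀(1.13759) = 0.560 dB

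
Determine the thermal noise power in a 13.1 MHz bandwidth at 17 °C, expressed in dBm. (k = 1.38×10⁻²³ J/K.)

T = 17 °C + 273.15 = 290.15 K
P_n = kTB = 1.38×10⁻²³ × 290.15 × 1.31×10⁷ = 5.25×10⁻¹⁴ W
In dBm: 10 log₁₀(5.25×10⁻¹⁴ / 10⁻³) = −102.8 dBm

−102.8 dBm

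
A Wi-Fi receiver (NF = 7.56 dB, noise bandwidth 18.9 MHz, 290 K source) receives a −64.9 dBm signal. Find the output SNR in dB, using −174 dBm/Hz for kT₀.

28.8 dB

Noise floor: N = −174 + 10 log₁₀(B) + NF
10 log₁₀(1.89×10⁷) = 72.76 dB
N = −174 + 72.76 + 7.56 = −93.68 dBm
SNR = P_sig − N = −64.9 − (−93.68) = 28.78 dB → 28.8 dB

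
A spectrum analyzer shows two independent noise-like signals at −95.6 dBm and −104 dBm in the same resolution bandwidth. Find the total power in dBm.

Convert to linear, add, convert back:
P₁ = 2.75×10⁻¹³ W, P₂ = 3.98×10⁻¹⁴ W
P_tot = 3.15×10⁻¹³ W → 10 log₁₀(P_tot / 10⁻³) = −95.0 dBm

−95.0 dBm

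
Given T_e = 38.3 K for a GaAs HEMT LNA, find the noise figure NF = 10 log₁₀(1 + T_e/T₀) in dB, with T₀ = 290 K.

0.539 dB

F = 1 + T_e/T₀ = 1 + 38.3/290 = 1.13207
NF = 10 log₁₀(1.13207) = 0.539 dB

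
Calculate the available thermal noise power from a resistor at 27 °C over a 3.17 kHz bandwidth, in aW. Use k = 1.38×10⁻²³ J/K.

13.1 aW

T = 27 °C + 273.15 = 300.15 K
P_n = kTB = 1.38×10⁻²³ × 300.15 × 3.17×10³ = 1.31×10⁻¹⁷ W = 13.1 aW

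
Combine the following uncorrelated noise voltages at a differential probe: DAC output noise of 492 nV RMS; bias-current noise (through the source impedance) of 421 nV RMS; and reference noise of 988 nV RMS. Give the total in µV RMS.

1.18 µV

Uncorrelated sources add in power (mean-square): V_tot = √(ΣV_i²)
V_tot = √[(4.92×10⁻⁷)² + (4.21×10⁻⁷)² + (9.88×10⁻⁷)²] = 1.18×10⁻⁶ V = 1.18 µV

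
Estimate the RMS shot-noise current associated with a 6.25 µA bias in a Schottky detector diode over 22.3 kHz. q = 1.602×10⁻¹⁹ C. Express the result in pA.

I_n = √(2qI·B)
2qI·B = 2 × 1.602×10⁻¹⁹ × 6.25×10⁻⁶ × 2.23×10⁴ = 4.47×10⁻²⁰ A²
I_n = √(4.47×10⁻²⁰) = 2.11×10⁻¹⁰ A = 211 pA

211 pA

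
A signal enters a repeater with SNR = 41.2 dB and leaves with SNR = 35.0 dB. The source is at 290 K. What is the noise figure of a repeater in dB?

6.2 dB

NF (dB) = SNR_in(dB) − SNR_out(dB) when the source is at T₀
NF = 41.2 − 35.0 = 6.2 dB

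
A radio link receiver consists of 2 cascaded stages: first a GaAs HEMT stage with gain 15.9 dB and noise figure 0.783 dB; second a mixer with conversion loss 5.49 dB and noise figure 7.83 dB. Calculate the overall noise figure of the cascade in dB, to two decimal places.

Convert to linear (a loss of L dB is a gain of −L dB): F_i = 10^(NF_i/10), G_i = 10^(G_i,dB/10)
  Stage 1: F_1 = 10^(0.783/10) = 1.198, G_1 = 10^(15.9/10) = 38.90
  Stage 2: F_2 = 10^(7.83/10) = 6.067, G_2 = 10^(−5.49/10) = 0.2825
Friis cascade:
  F = 1.198 + (6.067 − 1)/38.90 = 1.328
NF = 10 log₁₀(1.328) = 1.23 dB

1.23 dB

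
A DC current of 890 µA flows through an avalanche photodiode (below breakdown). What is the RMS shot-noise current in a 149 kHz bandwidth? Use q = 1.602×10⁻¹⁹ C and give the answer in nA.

6.52 nA

I_n = √(2qI·B)
2qI·B = 2 × 1.602×10⁻¹⁹ × 8.90×10⁻⁴ × 1.49×10⁵ = 4.25×10⁻¹⁷ A²
I_n = √(4.25×10⁻¹⁷) = 6.52×10⁻⁹ A = 6.52 nA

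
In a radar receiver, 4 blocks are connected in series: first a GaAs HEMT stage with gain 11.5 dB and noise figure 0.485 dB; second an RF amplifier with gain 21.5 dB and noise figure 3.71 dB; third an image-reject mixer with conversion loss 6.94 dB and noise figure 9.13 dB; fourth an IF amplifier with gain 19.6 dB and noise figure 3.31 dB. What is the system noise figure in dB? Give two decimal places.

0.86 dB

Convert to linear (a loss of L dB is a gain of −L dB): F_i = 10^(NF_i/10), G_i = 10^(G_i,dB/10)
  Stage 1: F_1 = 10^(0.485/10) = 1.118, G_1 = 10^(11.5/10) = 14.13
  Stage 2: F_2 = 10^(3.71/10) = 2.350, G_2 = 10^(21.5/10) = 141.3
  Stage 3: F_3 = 10^(9.13/10) = 8.185, G_3 = 10^(−6.94/10) = 0.2023
  Stage 4: F_4 = 10^(3.31/10) = 2.143, G_4 = 10^(19.6/10) = 91.20
Friis cascade:
  F = 1.118 + (2.350 − 1)/14.13 + (8.185 − 1)/1995 + (2.143 − 1)/403.6 = 1.220
NF = 10 log₁₀(1.220) = 0.86 dB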